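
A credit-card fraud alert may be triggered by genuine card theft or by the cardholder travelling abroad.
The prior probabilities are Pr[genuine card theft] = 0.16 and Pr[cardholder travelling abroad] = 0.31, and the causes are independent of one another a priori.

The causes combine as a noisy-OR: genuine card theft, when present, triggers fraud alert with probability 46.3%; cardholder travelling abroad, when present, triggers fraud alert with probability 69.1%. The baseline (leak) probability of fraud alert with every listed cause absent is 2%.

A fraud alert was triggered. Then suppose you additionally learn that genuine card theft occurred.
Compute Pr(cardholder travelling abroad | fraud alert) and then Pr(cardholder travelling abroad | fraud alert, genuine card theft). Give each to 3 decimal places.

Pr(cardholder travelling abroad | fraud alert) ≈ 0.777; Pr(cardholder travelling abroad | fraud alert, genuine card theft) ≈ 0.443

Under noisy-OR, P(fraud alert | causes) = 1 − (1−0.02)·∏(1−qᵢ) over the active causes.
P(fraud alert) = 0.02×0.84×0.69 + 0.69718×0.84×0.31 + 0.47374×0.16×0.69 + 0.837386×0.16×0.31 = 0.011592 + 0.181546 + 0.052301 + 0.041534 = 0.286973
Restricting to configurations with cardholder travelling abroad present: 0.181546 + 0.041534 = 0.223080.
P(cardholder travelling abroad | fraud alert) = 0.223080 / 0.286973 ≈ 0.777

With the extra evidence:
Numerator (weight on configurations with cardholder travelling abroad): 0.837386×0.31 = 0.259590
The normalizing constant is 0.47374×0.69 + 0.837386×0.31 = 0.586471
Posterior = 0.259590 / 0.586471 ≈ 0.443
The drop from 0.777 to 0.443 is the explaining-away (discounting) effect.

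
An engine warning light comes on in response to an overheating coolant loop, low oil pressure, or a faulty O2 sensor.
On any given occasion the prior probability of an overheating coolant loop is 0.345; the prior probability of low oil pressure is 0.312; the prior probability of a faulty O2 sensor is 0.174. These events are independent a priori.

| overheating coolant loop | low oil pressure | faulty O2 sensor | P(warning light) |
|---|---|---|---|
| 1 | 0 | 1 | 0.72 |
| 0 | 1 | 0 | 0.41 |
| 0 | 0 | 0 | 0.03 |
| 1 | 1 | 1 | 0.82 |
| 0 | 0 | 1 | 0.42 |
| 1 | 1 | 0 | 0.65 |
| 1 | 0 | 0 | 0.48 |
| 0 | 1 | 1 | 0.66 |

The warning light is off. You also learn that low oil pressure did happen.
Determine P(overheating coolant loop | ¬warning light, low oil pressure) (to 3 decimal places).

P(¬warning light | low oil pressure) = 0.59*0.655*0.826 + 0.34*0.655*0.174 + 0.35*0.345*0.826 + 0.18*0.345*0.174 = 0.319208 + 0.038750 + 0.099739 + 0.010805 = 0.468502
The overheating coolant loop-present share is 0.099739 + 0.010805 = 0.110544.
P(overheating coolant loop | ¬warning light, low oil pressure) = 0.110544 / 0.468502 ≈ 0.236

P(overheating coolant loop | ¬warning light, low oil pressure) ≈ 0.236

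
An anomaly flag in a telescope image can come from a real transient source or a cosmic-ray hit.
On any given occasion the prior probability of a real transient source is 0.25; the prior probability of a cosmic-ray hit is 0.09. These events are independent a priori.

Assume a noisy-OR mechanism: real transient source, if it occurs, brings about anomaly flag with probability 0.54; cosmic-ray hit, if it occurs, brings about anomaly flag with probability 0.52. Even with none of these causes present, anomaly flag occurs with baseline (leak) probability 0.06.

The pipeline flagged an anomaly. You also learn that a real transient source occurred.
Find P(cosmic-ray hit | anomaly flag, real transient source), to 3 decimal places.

Under noisy-OR, P(anomaly flag | causes) = 1 − (1−0.06)·∏(1−qᵢ) over the active causes.
P(anomaly flag | real transient source) = 0.5676×0.91 + 0.792448×0.09 = 0.516516 + 0.071320 = 0.587836
The cosmic-ray hit-present share is 0.792448×0.09 = 0.071320.
P(cosmic-ray hit | anomaly flag, real transient source) = 0.071320 / 0.587836 ≈ 0.121

P(cosmic-ray hit | anomaly flag, real transient source) ≈ 0.121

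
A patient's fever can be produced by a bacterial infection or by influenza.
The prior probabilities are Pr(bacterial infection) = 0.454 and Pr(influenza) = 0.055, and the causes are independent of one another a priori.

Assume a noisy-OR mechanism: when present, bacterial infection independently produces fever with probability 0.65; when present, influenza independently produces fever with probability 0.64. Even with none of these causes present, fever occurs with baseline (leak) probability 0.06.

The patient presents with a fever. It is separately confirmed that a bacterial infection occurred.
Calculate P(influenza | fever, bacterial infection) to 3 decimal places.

Under noisy-OR, P(fever | causes) = 1 − (1−0.06)·∏(1−qᵢ) over the active causes.
By total probability over both values of influenza:
  P(fever | bacterial infection) = 0.671×0.945 + 0.88156×0.055
        = 0.634095 + 0.048486 = 0.682581
Keeping only the influenza-present terms gives 0.048486, so
  P(influenza | fever, bacterial infection) = 0.048486 / 0.682581 ≈ 0.071

P(influenza | fever, bacterial infection) ≈ 0.071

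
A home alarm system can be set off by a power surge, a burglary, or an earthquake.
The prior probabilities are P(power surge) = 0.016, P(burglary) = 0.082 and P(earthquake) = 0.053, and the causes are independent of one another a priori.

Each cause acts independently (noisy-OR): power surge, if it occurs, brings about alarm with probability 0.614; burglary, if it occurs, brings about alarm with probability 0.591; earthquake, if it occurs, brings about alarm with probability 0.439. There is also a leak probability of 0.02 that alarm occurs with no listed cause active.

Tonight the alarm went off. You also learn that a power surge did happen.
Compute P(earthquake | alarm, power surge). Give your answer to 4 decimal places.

P(earthquake | alarm, power surge) ≈ 0.0652

Under noisy-OR, P(alarm | causes) = 1 − (1−0.02)·∏(1−qᵢ) over the active causes.
Sum P(alarm|·) weighted by the priors over the 4 (burglary, earthquake) configurations:
  P(alarm | power surge) = 0.62172·0.918·0.947 + 0.787785·0.918·0.053 + 0.845283·0.082·0.947 + 0.913204·0.082·0.053
        = 0.540490 + 0.038329 + 0.065640 + 0.003969 = 0.648428
The terms with earthquake present sum to 0.042298, so
  P(earthquake | alarm, power surge) = 0.042298 / 0.648428 ≈ 0.0652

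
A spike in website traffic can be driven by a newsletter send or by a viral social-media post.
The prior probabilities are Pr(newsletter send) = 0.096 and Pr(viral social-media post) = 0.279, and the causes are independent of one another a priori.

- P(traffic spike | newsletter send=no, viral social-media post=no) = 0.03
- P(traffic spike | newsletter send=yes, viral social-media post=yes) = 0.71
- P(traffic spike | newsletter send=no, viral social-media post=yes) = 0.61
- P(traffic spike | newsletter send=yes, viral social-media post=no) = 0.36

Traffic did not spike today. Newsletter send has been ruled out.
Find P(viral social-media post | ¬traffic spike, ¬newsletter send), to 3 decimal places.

P(viral social-media post | ¬traffic spike, ¬newsletter send) ≈ 0.135

Enumerate both values of viral social-media post and weight by the priors:
  P(¬traffic spike | ¬newsletter send) = 0.97×0.721 + 0.39×0.279
        = 0.699370 + 0.108810 = 0.808180
Keeping only the viral social-media post-present terms gives 0.108810, so
  P(viral social-media post | ¬traffic spike, ¬newsletter send) = 0.108810 / 0.808180 ≈ 0.135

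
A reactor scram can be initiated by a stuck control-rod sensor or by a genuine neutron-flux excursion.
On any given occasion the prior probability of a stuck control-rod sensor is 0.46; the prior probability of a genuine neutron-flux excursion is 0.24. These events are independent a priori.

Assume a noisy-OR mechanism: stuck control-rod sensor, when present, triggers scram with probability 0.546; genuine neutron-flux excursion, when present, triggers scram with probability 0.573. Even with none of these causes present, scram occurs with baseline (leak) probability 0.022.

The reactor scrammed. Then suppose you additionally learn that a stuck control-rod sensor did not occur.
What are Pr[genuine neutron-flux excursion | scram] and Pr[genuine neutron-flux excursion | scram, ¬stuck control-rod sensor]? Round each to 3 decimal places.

Pr[genuine neutron-flux excursion | scram] ≈ 0.448; Pr[genuine neutron-flux excursion | scram, ¬stuck control-rod sensor] ≈ 0.893

Under noisy-OR, P(scram | causes) = 1 − (1−0.022)·∏(1−qᵢ) over the active causes.
Sum P(scram|·) weighted by the priors over the 4 (stuck control-rod sensor, genuine neutron-flux excursion) configurations:
  P(scram) = 0.022×0.54×0.76 + 0.582394×0.54×0.24 + 0.555988×0.46×0.76 + 0.810407×0.46×0.24
        = 0.009029 + 0.075478 + 0.194373 + 0.089469 = 0.368349
Configurations with genuine neutron-flux excursion contribute 0.164947, so
  P(genuine neutron-flux excursion | scram) = 0.164947 / 0.368349 ≈ 0.448

Now also conditioning on stuck control-rod sensor≠true:
By total probability over both values of genuine neutron-flux excursion:
  P(scram | ¬stuck control-rod sensor) = 0.022·0.76 + 0.582394·0.24
        = 0.016720 + 0.139775 = 0.156495
Configurations with genuine neutron-flux excursion contribute 0.139775, so
  P(genuine neutron-flux excursion | scram, ¬stuck control-rod sensor) = 0.139775 / 0.156495 ≈ 0.893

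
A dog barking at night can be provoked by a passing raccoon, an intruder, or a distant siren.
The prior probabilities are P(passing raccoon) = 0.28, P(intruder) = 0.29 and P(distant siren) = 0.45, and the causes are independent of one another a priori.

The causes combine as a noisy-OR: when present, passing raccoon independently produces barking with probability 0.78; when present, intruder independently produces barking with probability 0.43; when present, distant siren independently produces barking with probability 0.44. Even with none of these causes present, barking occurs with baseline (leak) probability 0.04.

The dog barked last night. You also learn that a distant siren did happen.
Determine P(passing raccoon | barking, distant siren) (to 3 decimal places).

Under noisy-OR, P(barking | causes) = 1 − (1−0.04)·∏(1−qᵢ) over the active causes.
Weight on passing raccoon=true, given the evidence: 0.175288 + 0.075726 = 0.251014
Normalizer over all consistent configurations: 0.4624×0.72×0.71 + 0.693568×0.72×0.29 + 0.881728×0.28×0.71 + 0.932585×0.28×0.29 = 0.632210
P(passing raccoon | barking, distant siren) = 0.251014/0.632210 ≈ 0.397

P(passing raccoon | barking, distant siren) ≈ 0.397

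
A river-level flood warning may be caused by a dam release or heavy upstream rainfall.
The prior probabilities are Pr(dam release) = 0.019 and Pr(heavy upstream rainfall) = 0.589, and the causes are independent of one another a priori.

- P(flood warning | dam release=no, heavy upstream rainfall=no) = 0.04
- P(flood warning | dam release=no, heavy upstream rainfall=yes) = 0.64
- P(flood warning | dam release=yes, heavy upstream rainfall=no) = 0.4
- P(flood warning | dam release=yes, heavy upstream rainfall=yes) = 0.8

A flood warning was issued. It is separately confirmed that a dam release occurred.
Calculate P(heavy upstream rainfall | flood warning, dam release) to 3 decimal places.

P(flood warning | dam release) = 0.4×0.411 + 0.8×0.589 = 0.164400 + 0.471200 = 0.635600
Of this, 0.471200 comes from 0.8×0.589 (the heavy upstream rainfall=true cases).
Hence the posterior is 0.471200/0.635600 ≈ 0.741.

P(heavy upstream rainfall | flood warning, dam release) ≈ 0.741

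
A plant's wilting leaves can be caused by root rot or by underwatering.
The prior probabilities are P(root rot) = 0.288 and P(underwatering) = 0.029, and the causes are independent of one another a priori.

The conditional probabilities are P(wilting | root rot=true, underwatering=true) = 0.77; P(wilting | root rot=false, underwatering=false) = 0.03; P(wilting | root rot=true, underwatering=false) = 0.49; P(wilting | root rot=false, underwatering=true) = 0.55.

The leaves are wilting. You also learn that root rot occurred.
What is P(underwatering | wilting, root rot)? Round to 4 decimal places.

P(underwatering | wilting, root rot) ≈ 0.0448

Enumerate both values of underwatering and weight by the priors:
  P(wilting | root rot) = 0.49*0.971 + 0.77*0.029
        = 0.475790 + 0.022330 = 0.498120
Configurations with underwatering contribute 0.022330, so
  P(underwatering | wilting, root rot) = 0.022330 / 0.498120 ≈ 0.0448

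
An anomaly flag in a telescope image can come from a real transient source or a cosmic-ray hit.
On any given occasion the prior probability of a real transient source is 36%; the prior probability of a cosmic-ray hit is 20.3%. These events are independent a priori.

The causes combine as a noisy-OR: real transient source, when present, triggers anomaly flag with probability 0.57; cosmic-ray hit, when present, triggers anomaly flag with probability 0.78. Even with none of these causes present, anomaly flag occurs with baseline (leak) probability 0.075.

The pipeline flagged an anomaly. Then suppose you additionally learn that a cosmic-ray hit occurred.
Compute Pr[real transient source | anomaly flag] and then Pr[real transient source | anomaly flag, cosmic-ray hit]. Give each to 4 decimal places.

Under noisy-OR, P(anomaly flag | causes) = 1 − (1−0.075)·∏(1−qᵢ) over the active causes.
Sum P(anomaly flag|·) weighted by the priors over the 4 (real transient source, cosmic-ray hit) configurations:
  P(anomaly flag) = 0.075×0.64×0.797 + 0.7965×0.64×0.203 + 0.60225×0.36×0.797 + 0.912495×0.36×0.203
        = 0.038256 + 0.103481 + 0.172798 + 0.066685 = 0.381220
Keeping only the real transient source-present terms gives 0.239483, so
  P(real transient source | anomaly flag) = 0.239483 / 0.381220 ≈ 0.6282

With the extra evidence:
P(anomaly flag | cosmic-ray hit) = 0.7965*0.64 + 0.912495*0.36 = 0.509760 + 0.328498 = 0.838258
Of this, 0.328498 comes from 0.912495*0.36 (the real transient source=true cases).
P(real transient source | anomaly flag, cosmic-ray hit) = 0.328498 / 0.838258 ≈ 0.3919

Pr[real transient source | anomaly flag] ≈ 0.6282; Pr[real transient source | anomaly flag, cosmic-ray hit] ≈ 0.3919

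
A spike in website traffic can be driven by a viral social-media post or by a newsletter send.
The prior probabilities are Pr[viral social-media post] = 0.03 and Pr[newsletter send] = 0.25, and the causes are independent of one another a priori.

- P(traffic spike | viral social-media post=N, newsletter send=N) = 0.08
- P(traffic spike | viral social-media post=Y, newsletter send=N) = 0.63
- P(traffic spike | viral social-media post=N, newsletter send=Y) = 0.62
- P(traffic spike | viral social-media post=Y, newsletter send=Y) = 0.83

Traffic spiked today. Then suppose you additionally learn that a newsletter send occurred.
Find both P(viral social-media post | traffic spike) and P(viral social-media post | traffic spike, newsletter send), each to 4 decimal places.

P(viral social-media post | traffic spike) ≈ 0.0891; P(viral social-media post | traffic spike, newsletter send) ≈ 0.0398

For the numerator, keep only viral social-media post=true terms: 0.014175 + 0.006225 = 0.020400
The normalizing constant is 0.08*0.97*0.75 + 0.62*0.97*0.25 + 0.63*0.03*0.75 + 0.83*0.03*0.25 = 0.228950
Posterior = 0.020400 / 0.228950 ≈ 0.0891

Now condition on the additional information:
For the numerator, keep only viral social-media post=true terms: 0.83·0.03 = 0.024900
Normalizer over all consistent configurations: 0.62·0.97 + 0.83·0.03 = 0.626300
Posterior = 0.024900 / 0.626300 ≈ 0.0398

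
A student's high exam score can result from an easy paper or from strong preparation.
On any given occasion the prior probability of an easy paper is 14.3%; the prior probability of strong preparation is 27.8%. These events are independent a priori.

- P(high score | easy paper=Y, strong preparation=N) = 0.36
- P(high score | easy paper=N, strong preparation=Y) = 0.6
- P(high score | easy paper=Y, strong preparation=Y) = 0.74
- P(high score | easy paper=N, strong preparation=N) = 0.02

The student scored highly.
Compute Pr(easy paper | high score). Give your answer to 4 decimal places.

Pr(easy paper | high score) ≈ 0.3001

P(high score) = 0.02×0.857×0.722 + 0.6×0.857×0.278 + 0.36×0.143×0.722 + 0.74×0.143×0.278 = 0.012375 + 0.142948 + 0.037169 + 0.029418 = 0.221910
Restricting to configurations with easy paper present: 0.037169 + 0.029418 = 0.066587.
P(easy paper | high score) = 0.066587 / 0.221910 ≈ 0.3001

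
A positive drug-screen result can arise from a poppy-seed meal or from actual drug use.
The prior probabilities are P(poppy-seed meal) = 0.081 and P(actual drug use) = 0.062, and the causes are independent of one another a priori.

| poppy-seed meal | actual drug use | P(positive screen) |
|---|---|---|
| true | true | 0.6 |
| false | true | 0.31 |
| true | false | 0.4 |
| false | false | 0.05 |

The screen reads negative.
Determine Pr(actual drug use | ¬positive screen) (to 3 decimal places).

Weight on actual drug use=true, given the evidence: 0.039315 + 0.002009 = 0.041324
The normalizing constant is 0.95·0.919·0.938 + 0.69·0.919·0.062 + 0.6·0.081·0.938 + 0.4·0.081·0.062 = 0.905832
Posterior = 0.041324 / 0.905832 ≈ 0.046

Pr(actual drug use | ¬positive screen) ≈ 0.046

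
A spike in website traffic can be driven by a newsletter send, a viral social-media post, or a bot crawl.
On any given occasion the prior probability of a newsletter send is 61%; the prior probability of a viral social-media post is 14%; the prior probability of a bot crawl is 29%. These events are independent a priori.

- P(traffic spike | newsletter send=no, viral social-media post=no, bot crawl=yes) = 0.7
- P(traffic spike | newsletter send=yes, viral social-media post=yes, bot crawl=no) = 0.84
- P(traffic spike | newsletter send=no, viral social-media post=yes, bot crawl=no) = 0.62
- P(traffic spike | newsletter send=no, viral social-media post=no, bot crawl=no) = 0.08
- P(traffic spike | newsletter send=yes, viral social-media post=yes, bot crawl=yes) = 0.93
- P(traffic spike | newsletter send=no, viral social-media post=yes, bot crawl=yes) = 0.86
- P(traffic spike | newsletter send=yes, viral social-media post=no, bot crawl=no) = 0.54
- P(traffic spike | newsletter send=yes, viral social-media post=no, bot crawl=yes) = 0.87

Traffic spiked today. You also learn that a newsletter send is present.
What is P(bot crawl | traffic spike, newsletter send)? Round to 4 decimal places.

P(traffic spike | newsletter send) = 0.54×0.86×0.71 + 0.87×0.86×0.29 + 0.84×0.14×0.71 + 0.93×0.14×0.29 = 0.329724 + 0.216978 + 0.083496 + 0.037758 = 0.667956
Restricting to configurations with bot crawl present: 0.216978 + 0.037758 = 0.254736.
Hence the posterior is 0.254736/0.667956 ≈ 0.3814.

P(bot crawl | traffic spike, newsletter send) ≈ 0.3814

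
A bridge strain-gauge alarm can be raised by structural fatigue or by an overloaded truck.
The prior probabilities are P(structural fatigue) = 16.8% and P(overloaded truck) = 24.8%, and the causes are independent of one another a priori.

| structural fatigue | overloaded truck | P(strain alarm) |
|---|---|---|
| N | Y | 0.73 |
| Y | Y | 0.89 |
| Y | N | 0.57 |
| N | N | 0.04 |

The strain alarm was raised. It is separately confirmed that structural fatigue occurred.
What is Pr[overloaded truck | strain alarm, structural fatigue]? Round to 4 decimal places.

Pr[overloaded truck | strain alarm, structural fatigue] ≈ 0.3399

Weight on overloaded truck=true, given the evidence: 0.89*0.248 = 0.220720
Denominator P(strain alarm | structural fatigue): 0.57*0.752 + 0.89*0.248 = 0.649360
P(overloaded truck | strain alarm, structural fatigue) = 0.220720/0.649360 ≈ 0.3399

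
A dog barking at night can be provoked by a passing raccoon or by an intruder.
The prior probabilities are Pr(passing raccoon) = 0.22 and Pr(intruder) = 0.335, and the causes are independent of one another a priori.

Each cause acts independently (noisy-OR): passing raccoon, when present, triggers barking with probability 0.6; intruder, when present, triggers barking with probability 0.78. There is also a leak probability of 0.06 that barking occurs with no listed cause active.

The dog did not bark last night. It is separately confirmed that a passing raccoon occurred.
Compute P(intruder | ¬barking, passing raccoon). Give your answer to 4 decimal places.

P(intruder | ¬barking, passing raccoon) ≈ 0.0998

Under noisy-OR, P(barking | causes) = 1 − (1−0.06)·∏(1−qᵢ) over the active causes.
By total probability over both values of intruder:
  P(¬barking | passing raccoon) = 0.376×0.665 + 0.08272×0.335
        = 0.250040 + 0.027711 = 0.277751
Keeping only the intruder-present terms gives 0.027711, so
  P(intruder | ¬barking, passing raccoon) = 0.027711 / 0.277751 ≈ 0.0998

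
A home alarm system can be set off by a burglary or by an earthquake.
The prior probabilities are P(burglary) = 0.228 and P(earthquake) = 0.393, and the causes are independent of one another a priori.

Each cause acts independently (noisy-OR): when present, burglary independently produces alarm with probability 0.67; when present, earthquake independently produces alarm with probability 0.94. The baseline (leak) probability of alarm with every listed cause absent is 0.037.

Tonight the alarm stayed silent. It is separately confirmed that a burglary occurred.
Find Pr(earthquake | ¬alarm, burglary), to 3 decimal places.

Under noisy-OR, P(alarm | causes) = 1 − (1−0.037)·∏(1−qᵢ) over the active causes.
P(¬alarm | burglary) = 0.31779·0.607 + 0.019067·0.393 = 0.192899 + 0.007493 = 0.200392
The earthquake-present share is 0.019067·0.393 = 0.007493.
So P(earthquake | ¬alarm, burglary) = 0.007493/0.200392 ≈ 0.037.

Pr(earthquake | ¬alarm, burglary) ≈ 0.037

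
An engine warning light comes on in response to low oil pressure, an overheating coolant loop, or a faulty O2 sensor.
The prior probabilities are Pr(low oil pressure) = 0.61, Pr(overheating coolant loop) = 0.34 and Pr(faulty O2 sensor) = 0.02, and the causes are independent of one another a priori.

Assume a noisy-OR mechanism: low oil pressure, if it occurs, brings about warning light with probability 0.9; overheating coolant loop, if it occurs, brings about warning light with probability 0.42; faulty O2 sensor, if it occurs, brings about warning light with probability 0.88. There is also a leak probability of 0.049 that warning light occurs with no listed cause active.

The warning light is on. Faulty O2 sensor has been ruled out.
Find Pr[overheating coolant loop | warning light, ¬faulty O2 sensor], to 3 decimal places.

Under noisy-OR, P(warning light | causes) = 1 − (1−0.049)·∏(1−qᵢ) over the active causes.
P(warning light | ¬faulty O2 sensor) = 0.049×0.39×0.66 + 0.44842×0.39×0.34 + 0.9049×0.61×0.66 + 0.944842×0.61×0.34 = 0.012613 + 0.059460 + 0.364313 + 0.195960 = 0.632346
Restricting to configurations with overheating coolant loop present: 0.059460 + 0.195960 = 0.255420.
So P(overheating coolant loop | warning light, ¬faulty O2 sensor) = 0.255420/0.632346 ≈ 0.404.

Pr[overheating coolant loop | warning light, ¬faulty O2 sensor] ≈ 0.404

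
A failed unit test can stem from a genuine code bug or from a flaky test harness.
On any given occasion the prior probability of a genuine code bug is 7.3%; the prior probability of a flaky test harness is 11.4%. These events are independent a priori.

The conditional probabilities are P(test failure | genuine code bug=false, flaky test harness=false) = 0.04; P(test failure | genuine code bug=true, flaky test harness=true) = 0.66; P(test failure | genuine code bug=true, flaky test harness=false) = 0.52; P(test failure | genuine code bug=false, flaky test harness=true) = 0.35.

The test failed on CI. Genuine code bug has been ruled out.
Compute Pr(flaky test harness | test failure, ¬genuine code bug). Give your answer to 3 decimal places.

For the numerator, keep only flaky test harness=true terms: 0.35×0.114 = 0.039900
The normalizing constant is 0.04×0.886 + 0.35×0.114 = 0.075340
Posterior = 0.039900 / 0.075340 ≈ 0.530

Pr(flaky test harness | test failure, ¬genuine code bug) ≈ 0.530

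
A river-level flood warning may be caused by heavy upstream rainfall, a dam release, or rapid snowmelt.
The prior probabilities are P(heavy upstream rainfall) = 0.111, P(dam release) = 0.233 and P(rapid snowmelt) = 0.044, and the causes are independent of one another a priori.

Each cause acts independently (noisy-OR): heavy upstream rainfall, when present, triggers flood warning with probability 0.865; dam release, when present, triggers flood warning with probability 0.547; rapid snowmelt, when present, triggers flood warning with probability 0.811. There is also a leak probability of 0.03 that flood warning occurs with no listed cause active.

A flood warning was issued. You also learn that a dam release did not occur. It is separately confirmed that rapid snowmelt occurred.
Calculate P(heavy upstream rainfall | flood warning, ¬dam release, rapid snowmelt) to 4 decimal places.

Under noisy-OR, P(flood warning | causes) = 1 − (1−0.03)·∏(1−qᵢ) over the active causes.
Sum P(flood warning|·) weighted by the priors over both values of heavy upstream rainfall:
  P(flood warning | ¬dam release, rapid snowmelt) = 0.81667·0.889 + 0.97525·0.111
        = 0.726020 + 0.108253 = 0.834273
Configurations with heavy upstream rainfall contribute 0.108253, so
  P(heavy upstream rainfall | flood warning, ¬dam release, rapid snowmelt) = 0.108253 / 0.834273 ≈ 0.1298

P(heavy upstream rainfall | flood warning, ¬dam release, rapid snowmelt) ≈ 0.1298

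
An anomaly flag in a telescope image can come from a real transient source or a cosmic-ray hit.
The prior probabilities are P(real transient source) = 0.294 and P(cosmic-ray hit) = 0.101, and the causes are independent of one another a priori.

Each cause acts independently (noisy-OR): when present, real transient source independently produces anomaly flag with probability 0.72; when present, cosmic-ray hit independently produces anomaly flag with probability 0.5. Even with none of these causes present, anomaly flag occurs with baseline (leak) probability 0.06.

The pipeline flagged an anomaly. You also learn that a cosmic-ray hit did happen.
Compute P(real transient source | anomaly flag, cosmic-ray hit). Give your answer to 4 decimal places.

P(real transient source | anomaly flag, cosmic-ray hit) ≈ 0.4056

Under noisy-OR, P(anomaly flag | causes) = 1 − (1−0.06)·∏(1−qᵢ) over the active causes.
For the numerator, keep only real transient source=true terms: 0.8684·0.294 = 0.255310
The normalizing constant is 0.53·0.706 + 0.8684·0.294 = 0.629490
Posterior = 0.255310 / 0.629490 ≈ 0.4056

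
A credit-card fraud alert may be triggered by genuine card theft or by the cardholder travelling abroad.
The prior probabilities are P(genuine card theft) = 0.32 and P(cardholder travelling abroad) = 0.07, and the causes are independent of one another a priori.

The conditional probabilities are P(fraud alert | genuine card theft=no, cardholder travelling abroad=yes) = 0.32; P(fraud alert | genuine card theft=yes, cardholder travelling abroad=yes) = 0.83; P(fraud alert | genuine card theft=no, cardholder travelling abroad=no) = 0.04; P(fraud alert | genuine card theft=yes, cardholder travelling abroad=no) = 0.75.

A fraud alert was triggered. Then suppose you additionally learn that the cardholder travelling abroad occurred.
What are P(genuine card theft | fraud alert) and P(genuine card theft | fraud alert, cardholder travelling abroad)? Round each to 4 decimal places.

Weight on genuine card theft=true, given the evidence: 0.223200 + 0.018592 = 0.241792
Normalizer over all consistent configurations: 0.04*0.68*0.93 + 0.32*0.68*0.07 + 0.75*0.32*0.93 + 0.83*0.32*0.07 = 0.282320
Posterior = 0.241792 / 0.282320 ≈ 0.8564

With the extra evidence:
Sum P(fraud alert|·) weighted by the priors over both values of genuine card theft:
  P(fraud alert | cardholder travelling abroad) = 0.32*0.68 + 0.83*0.32
        = 0.217600 + 0.265600 = 0.483200
The terms with genuine card theft present sum to 0.265600, so
  P(genuine card theft | fraud alert, cardholder travelling abroad) = 0.265600 / 0.483200 ≈ 0.5497
The drop from 0.8564 to 0.5497 is the explaining-away (discounting) effect.

P(genuine card theft | fraud alert) ≈ 0.8564; P(genuine card theft | fraud alert, cardholder travelling abroad) ≈ 0.5497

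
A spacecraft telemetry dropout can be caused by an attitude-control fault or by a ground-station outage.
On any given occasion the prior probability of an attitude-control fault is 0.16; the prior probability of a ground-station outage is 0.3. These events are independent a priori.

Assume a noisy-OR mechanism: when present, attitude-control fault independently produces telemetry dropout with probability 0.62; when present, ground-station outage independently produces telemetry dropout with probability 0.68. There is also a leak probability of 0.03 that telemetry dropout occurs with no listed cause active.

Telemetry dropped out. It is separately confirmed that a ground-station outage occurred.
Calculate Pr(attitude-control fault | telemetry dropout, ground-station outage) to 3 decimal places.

Pr(attitude-control fault | telemetry dropout, ground-station outage) ≈ 0.196

Under noisy-OR, P(telemetry dropout | causes) = 1 − (1−0.03)·∏(1−qᵢ) over the active causes.
By total probability over both values of attitude-control fault:
  P(telemetry dropout | ground-station outage) = 0.6896·0.84 + 0.882048·0.16
        = 0.579264 + 0.141128 = 0.720392
The terms with attitude-control fault present sum to 0.141128, so
  P(attitude-control fault | telemetry dropout, ground-station outage) = 0.141128 / 0.720392 ≈ 0.196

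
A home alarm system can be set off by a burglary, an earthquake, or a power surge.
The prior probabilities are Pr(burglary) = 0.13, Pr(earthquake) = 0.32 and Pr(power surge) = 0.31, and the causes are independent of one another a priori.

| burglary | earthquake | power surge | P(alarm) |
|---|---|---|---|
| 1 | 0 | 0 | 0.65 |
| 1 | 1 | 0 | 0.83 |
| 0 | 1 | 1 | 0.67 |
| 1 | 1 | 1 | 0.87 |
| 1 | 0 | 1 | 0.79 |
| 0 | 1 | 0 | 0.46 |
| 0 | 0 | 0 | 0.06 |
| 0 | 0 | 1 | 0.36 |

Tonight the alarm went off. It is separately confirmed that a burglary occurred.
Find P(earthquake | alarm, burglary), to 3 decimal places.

Weight on earthquake=true, given the evidence: 0.183264 + 0.086304 = 0.269568
Denominator P(alarm | burglary): 0.65·0.68·0.69 + 0.79·0.68·0.31 + 0.83·0.32·0.69 + 0.87·0.32·0.31 = 0.741080
P(earthquake | alarm, burglary) = 0.269568/0.741080 ≈ 0.364

P(earthquake | alarm, burglary) ≈ 0.364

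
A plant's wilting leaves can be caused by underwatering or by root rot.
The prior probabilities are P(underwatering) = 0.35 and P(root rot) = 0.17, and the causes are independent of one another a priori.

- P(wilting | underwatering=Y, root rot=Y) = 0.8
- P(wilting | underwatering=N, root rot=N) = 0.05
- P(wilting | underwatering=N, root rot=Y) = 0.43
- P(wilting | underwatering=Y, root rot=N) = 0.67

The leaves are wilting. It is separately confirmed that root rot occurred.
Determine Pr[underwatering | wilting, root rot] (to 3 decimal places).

Enumerate both values of underwatering and weight by the priors:
  P(wilting | root rot) = 0.43×0.65 + 0.8×0.35
        = 0.279500 + 0.280000 = 0.559500
Keeping only the underwatering-present terms gives 0.280000, so
  P(underwatering | wilting, root rot) = 0.280000 / 0.559500 ≈ 0.500

Pr[underwatering | wilting, root rot] ≈ 0.500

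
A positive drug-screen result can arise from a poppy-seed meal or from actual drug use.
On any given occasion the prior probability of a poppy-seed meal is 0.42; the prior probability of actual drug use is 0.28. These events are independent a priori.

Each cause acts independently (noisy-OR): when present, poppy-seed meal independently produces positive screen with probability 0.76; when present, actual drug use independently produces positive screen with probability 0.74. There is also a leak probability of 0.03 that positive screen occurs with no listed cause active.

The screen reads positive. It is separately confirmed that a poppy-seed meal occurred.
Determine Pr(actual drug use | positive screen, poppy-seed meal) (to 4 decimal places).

Under noisy-OR, P(positive screen | causes) = 1 − (1−0.03)·∏(1−qᵢ) over the active causes.
P(positive screen | poppy-seed meal) = 0.7672×0.72 + 0.939472×0.28 = 0.552384 + 0.263052 = 0.815436
The actual drug use-present share is 0.939472×0.28 = 0.263052.
So P(actual drug use | positive screen, poppy-seed meal) = 0.263052/0.815436 ≈ 0.3226.

Pr(actual drug use | positive screen, poppy-seed meal) ≈ 0.3226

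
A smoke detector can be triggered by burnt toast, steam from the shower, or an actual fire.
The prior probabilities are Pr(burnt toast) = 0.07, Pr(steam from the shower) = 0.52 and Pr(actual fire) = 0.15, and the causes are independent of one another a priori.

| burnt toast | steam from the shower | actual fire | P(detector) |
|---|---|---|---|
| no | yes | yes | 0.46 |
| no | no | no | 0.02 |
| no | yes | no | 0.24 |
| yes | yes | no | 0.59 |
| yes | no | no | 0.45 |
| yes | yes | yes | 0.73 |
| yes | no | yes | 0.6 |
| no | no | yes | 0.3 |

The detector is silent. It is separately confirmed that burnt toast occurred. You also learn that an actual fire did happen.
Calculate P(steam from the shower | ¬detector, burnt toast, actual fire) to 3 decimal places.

P(steam from the shower | ¬detector, burnt toast, actual fire) ≈ 0.422

By total probability over both values of steam from the shower:
  P(¬detector | burnt toast, actual fire) = 0.4×0.48 + 0.27×0.52
        = 0.192000 + 0.140400 = 0.332400
Keeping only the steam from the shower-present terms gives 0.140400, so
  P(steam from the shower | ¬detector, burnt toast, actual fire) = 0.140400 / 0.332400 ≈ 0.422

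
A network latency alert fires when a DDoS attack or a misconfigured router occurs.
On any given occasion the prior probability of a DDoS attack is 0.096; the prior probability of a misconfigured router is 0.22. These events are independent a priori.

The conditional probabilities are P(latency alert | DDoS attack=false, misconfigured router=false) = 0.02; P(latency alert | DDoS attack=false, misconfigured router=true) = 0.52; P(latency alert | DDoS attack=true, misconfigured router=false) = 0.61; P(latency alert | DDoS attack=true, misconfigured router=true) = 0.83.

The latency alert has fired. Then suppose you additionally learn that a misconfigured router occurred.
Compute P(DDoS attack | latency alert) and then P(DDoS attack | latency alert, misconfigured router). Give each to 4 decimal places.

Sum P(latency alert|·) weighted by the priors over the 4 (DDoS attack, misconfigured router) configurations:
  P(latency alert) = 0.02*0.904*0.78 + 0.52*0.904*0.22 + 0.61*0.096*0.78 + 0.83*0.096*0.22
        = 0.014102 + 0.103418 + 0.045677 + 0.017530 = 0.180727
Keeping only the DDoS attack-present terms gives 0.063207, so
  P(DDoS attack | latency alert) = 0.063207 / 0.180727 ≈ 0.3497

With the extra evidence:
Numerator (weight on configurations with DDoS attack): 0.83×0.096 = 0.079680
The normalizing constant is 0.52×0.904 + 0.83×0.096 = 0.549760
P(DDoS attack | latency alert, misconfigured router) = 0.079680/0.549760 ≈ 0.1449
— misconfigured router explains away the evidence for DDoS attack.

P(DDoS attack | latency alert) ≈ 0.3497; P(DDoS attack | latency alert, misconfigured router) ≈ 0.1449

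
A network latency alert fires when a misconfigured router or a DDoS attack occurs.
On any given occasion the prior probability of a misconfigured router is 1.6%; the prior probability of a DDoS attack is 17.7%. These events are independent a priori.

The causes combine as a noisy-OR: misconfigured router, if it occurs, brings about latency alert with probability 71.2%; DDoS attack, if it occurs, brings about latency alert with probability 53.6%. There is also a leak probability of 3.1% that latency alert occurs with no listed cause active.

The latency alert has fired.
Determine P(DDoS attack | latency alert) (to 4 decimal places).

P(DDoS attack | latency alert) ≈ 0.7397

Under noisy-OR, P(latency alert | causes) = 1 − (1−0.031)·∏(1−qᵢ) over the active causes.
Enumerate the 4 (misconfigured router, DDoS attack) configurations and weight by the priors:
  P(latency alert) = 0.031×0.984×0.823 + 0.550384×0.984×0.177 + 0.720928×0.016×0.823 + 0.870511×0.016×0.177
        = 0.025105 + 0.095859 + 0.009493 + 0.002465 = 0.132922
The terms with DDoS attack present sum to 0.098324, so
  P(DDoS attack | latency alert) = 0.098324 / 0.132922 ≈ 0.7397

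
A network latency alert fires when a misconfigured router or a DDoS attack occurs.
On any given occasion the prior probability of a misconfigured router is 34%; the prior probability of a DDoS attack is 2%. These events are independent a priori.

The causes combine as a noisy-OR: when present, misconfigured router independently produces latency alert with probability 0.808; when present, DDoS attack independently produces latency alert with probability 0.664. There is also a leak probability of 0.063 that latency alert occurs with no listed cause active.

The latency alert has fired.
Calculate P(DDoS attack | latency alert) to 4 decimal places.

P(DDoS attack | latency alert) ≈ 0.0468

Under noisy-OR, P(latency alert | causes) = 1 − (1−0.063)·∏(1−qᵢ) over the active causes.
By total probability over the 4 (misconfigured router, DDoS attack) configurations:
  P(latency alert) = 0.063×0.66×0.98 + 0.685168×0.66×0.02 + 0.820096×0.34×0.98 + 0.939552×0.34×0.02
        = 0.040748 + 0.009044 + 0.273256 + 0.006389 = 0.329437
The terms with DDoS attack present sum to 0.015433, so
  P(DDoS attack | latency alert) = 0.015433 / 0.329437 ≈ 0.0468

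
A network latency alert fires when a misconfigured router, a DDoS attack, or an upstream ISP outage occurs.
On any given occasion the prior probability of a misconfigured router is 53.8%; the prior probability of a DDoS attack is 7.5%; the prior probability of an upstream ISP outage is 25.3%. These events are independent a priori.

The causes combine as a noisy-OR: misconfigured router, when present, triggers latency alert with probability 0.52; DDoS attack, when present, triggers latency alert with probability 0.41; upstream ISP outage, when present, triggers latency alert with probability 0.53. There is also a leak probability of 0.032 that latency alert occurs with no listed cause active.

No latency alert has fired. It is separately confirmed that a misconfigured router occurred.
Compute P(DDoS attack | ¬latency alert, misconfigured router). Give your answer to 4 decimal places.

Under noisy-OR, P(latency alert | causes) = 1 − (1−0.032)·∏(1−qᵢ) over the active causes.
For the numerator, keep only DDoS attack=true terms: 0.015359 + 0.002445 = 0.017804
The normalizing constant is 0.46464×0.925×0.747 + 0.218381×0.925×0.253 + 0.274138×0.075×0.747 + 0.128845×0.075×0.253 = 0.389966
Posterior = 0.017804 / 0.389966 ≈ 0.0457

P(DDoS attack | ¬latency alert, misconfigured router) ≈ 0.0457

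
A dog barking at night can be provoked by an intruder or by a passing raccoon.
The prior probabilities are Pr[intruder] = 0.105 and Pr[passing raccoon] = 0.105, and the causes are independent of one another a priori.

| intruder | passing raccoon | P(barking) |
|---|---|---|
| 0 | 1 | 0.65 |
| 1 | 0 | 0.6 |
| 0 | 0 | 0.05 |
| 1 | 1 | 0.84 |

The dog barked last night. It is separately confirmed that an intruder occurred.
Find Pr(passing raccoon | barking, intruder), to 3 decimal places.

Pr(passing raccoon | barking, intruder) ≈ 0.141

P(barking | intruder) = 0.6×0.895 + 0.84×0.105 = 0.537000 + 0.088200 = 0.625200
Restricting to configurations with passing raccoon present: 0.84×0.105 = 0.088200.
Hence the posterior is 0.088200/0.625200 ≈ 0.141.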